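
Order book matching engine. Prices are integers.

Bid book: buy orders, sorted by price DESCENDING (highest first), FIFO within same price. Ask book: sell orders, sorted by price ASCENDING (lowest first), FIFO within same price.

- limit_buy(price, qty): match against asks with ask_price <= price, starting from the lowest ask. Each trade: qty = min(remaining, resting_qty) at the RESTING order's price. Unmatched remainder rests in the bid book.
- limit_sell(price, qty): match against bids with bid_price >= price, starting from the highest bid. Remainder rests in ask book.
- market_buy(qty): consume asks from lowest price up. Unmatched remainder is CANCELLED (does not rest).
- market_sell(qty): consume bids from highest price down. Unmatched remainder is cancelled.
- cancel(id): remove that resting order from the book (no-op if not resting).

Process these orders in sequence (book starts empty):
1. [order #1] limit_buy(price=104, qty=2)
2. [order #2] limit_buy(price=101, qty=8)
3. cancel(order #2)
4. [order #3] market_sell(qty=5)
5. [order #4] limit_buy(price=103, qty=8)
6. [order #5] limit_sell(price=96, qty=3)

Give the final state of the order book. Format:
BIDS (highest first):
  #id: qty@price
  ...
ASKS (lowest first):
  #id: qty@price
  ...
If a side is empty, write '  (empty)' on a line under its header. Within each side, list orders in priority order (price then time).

Answer: BIDS (highest first):
  #4: 5@103
ASKS (lowest first):
  (empty)

Derivation:
After op 1 [order #1] limit_buy(price=104, qty=2): fills=none; bids=[#1:2@104] asks=[-]
After op 2 [order #2] limit_buy(price=101, qty=8): fills=none; bids=[#1:2@104 #2:8@101] asks=[-]
After op 3 cancel(order #2): fills=none; bids=[#1:2@104] asks=[-]
After op 4 [order #3] market_sell(qty=5): fills=#1x#3:2@104; bids=[-] asks=[-]
After op 5 [order #4] limit_buy(price=103, qty=8): fills=none; bids=[#4:8@103] asks=[-]
After op 6 [order #5] limit_sell(price=96, qty=3): fills=#4x#5:3@103; bids=[#4:5@103] asks=[-]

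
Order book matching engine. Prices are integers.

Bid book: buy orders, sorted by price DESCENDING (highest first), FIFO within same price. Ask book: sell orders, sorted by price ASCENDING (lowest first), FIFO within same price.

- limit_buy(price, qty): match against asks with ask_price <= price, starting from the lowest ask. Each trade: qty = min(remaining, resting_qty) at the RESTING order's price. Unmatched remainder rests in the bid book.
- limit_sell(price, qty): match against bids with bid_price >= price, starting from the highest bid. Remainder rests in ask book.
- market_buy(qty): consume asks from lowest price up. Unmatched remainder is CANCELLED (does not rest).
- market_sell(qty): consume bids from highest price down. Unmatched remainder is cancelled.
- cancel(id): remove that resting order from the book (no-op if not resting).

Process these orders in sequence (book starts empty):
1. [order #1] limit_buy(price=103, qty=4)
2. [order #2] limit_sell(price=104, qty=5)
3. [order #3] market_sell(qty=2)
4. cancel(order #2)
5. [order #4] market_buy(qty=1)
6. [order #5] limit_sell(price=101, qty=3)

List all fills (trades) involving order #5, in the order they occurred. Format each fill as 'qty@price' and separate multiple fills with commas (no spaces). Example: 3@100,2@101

Answer: 2@103

Derivation:
After op 1 [order #1] limit_buy(price=103, qty=4): fills=none; bids=[#1:4@103] asks=[-]
After op 2 [order #2] limit_sell(price=104, qty=5): fills=none; bids=[#1:4@103] asks=[#2:5@104]
After op 3 [order #3] market_sell(qty=2): fills=#1x#3:2@103; bids=[#1:2@103] asks=[#2:5@104]
After op 4 cancel(order #2): fills=none; bids=[#1:2@103] asks=[-]
After op 5 [order #4] market_buy(qty=1): fills=none; bids=[#1:2@103] asks=[-]
After op 6 [order #5] limit_sell(price=101, qty=3): fills=#1x#5:2@103; bids=[-] asks=[#5:1@101]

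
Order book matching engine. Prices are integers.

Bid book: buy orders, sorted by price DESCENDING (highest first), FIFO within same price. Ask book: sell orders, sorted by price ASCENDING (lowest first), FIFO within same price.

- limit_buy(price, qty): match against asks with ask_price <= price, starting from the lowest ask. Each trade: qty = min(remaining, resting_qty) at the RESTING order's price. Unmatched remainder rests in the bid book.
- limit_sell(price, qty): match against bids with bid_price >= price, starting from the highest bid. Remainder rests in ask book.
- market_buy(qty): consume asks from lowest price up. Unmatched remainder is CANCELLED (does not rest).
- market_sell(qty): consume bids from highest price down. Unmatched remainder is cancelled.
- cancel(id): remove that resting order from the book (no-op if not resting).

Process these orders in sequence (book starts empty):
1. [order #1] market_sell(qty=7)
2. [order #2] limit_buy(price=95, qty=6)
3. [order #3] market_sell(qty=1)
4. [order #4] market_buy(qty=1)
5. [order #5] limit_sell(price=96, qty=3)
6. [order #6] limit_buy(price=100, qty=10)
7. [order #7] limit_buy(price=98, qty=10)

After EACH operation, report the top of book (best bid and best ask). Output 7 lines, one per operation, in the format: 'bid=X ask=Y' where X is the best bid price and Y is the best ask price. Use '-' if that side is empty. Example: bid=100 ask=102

After op 1 [order #1] market_sell(qty=7): fills=none; bids=[-] asks=[-]
After op 2 [order #2] limit_buy(price=95, qty=6): fills=none; bids=[#2:6@95] asks=[-]
After op 3 [order #3] market_sell(qty=1): fills=#2x#3:1@95; bids=[#2:5@95] asks=[-]
After op 4 [order #4] market_buy(qty=1): fills=none; bids=[#2:5@95] asks=[-]
After op 5 [order #5] limit_sell(price=96, qty=3): fills=none; bids=[#2:5@95] asks=[#5:3@96]
After op 6 [order #6] limit_buy(price=100, qty=10): fills=#6x#5:3@96; bids=[#6:7@100 #2:5@95] asks=[-]
After op 7 [order #7] limit_buy(price=98, qty=10): fills=none; bids=[#6:7@100 #7:10@98 #2:5@95] asks=[-]

Answer: bid=- ask=-
bid=95 ask=-
bid=95 ask=-
bid=95 ask=-
bid=95 ask=96
bid=100 ask=-
bid=100 ask=-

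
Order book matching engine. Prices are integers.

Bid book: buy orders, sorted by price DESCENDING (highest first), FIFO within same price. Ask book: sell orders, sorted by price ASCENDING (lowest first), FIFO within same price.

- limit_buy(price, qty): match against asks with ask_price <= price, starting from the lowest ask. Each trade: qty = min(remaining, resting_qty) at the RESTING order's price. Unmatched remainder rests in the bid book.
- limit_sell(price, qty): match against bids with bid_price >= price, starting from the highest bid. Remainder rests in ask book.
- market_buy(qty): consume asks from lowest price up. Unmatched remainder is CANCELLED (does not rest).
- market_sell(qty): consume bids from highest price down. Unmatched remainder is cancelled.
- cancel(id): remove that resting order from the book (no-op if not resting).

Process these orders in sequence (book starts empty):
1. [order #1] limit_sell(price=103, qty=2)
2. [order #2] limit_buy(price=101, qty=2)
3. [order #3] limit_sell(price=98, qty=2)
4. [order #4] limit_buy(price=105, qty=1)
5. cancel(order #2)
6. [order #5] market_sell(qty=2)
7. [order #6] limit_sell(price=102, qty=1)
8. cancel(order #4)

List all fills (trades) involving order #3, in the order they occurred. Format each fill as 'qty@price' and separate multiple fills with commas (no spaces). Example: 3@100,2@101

After op 1 [order #1] limit_sell(price=103, qty=2): fills=none; bids=[-] asks=[#1:2@103]
After op 2 [order #2] limit_buy(price=101, qty=2): fills=none; bids=[#2:2@101] asks=[#1:2@103]
After op 3 [order #3] limit_sell(price=98, qty=2): fills=#2x#3:2@101; bids=[-] asks=[#1:2@103]
After op 4 [order #4] limit_buy(price=105, qty=1): fills=#4x#1:1@103; bids=[-] asks=[#1:1@103]
After op 5 cancel(order #2): fills=none; bids=[-] asks=[#1:1@103]
After op 6 [order #5] market_sell(qty=2): fills=none; bids=[-] asks=[#1:1@103]
After op 7 [order #6] limit_sell(price=102, qty=1): fills=none; bids=[-] asks=[#6:1@102 #1:1@103]
After op 8 cancel(order #4): fills=none; bids=[-] asks=[#6:1@102 #1:1@103]

Answer: 2@101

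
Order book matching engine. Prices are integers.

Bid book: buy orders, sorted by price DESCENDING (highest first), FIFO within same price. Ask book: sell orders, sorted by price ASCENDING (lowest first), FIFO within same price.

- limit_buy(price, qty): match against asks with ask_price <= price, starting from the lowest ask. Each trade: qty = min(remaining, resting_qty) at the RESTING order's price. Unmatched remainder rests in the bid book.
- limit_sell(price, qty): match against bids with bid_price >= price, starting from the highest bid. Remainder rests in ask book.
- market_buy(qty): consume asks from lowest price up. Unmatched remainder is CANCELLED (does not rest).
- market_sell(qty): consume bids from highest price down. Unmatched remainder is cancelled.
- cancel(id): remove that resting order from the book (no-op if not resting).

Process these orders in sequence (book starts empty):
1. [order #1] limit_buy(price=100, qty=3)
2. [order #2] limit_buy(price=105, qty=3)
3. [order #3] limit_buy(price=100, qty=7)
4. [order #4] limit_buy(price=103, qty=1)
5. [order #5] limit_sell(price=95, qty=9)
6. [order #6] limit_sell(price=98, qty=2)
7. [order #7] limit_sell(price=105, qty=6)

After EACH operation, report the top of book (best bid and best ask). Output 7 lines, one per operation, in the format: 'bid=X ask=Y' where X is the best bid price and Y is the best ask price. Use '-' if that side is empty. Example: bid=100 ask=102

Answer: bid=100 ask=-
bid=105 ask=-
bid=105 ask=-
bid=105 ask=-
bid=100 ask=-
bid=100 ask=-
bid=100 ask=105

Derivation:
After op 1 [order #1] limit_buy(price=100, qty=3): fills=none; bids=[#1:3@100] asks=[-]
After op 2 [order #2] limit_buy(price=105, qty=3): fills=none; bids=[#2:3@105 #1:3@100] asks=[-]
After op 3 [order #3] limit_buy(price=100, qty=7): fills=none; bids=[#2:3@105 #1:3@100 #3:7@100] asks=[-]
After op 4 [order #4] limit_buy(price=103, qty=1): fills=none; bids=[#2:3@105 #4:1@103 #1:3@100 #3:7@100] asks=[-]
After op 5 [order #5] limit_sell(price=95, qty=9): fills=#2x#5:3@105 #4x#5:1@103 #1x#5:3@100 #3x#5:2@100; bids=[#3:5@100] asks=[-]
After op 6 [order #6] limit_sell(price=98, qty=2): fills=#3x#6:2@100; bids=[#3:3@100] asks=[-]
After op 7 [order #7] limit_sell(price=105, qty=6): fills=none; bids=[#3:3@100] asks=[#7:6@105]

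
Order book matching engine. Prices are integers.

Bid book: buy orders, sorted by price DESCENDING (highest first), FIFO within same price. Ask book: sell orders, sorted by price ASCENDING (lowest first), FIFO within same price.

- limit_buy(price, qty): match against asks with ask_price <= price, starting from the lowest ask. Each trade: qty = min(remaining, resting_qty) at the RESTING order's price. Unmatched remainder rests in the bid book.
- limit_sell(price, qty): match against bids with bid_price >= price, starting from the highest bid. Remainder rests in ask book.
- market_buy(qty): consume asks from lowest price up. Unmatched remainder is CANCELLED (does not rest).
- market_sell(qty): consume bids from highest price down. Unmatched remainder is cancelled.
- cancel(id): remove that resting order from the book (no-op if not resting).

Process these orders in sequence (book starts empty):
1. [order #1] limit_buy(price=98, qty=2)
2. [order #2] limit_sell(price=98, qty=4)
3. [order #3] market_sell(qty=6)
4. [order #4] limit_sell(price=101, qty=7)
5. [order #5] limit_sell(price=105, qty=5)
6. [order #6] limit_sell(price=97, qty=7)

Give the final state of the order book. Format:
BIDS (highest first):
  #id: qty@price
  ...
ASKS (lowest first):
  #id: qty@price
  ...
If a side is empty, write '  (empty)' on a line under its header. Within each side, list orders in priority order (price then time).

Answer: BIDS (highest first):
  (empty)
ASKS (lowest first):
  #6: 7@97
  #2: 2@98
  #4: 7@101
  #5: 5@105

Derivation:
After op 1 [order #1] limit_buy(price=98, qty=2): fills=none; bids=[#1:2@98] asks=[-]
After op 2 [order #2] limit_sell(price=98, qty=4): fills=#1x#2:2@98; bids=[-] asks=[#2:2@98]
After op 3 [order #3] market_sell(qty=6): fills=none; bids=[-] asks=[#2:2@98]
After op 4 [order #4] limit_sell(price=101, qty=7): fills=none; bids=[-] asks=[#2:2@98 #4:7@101]
After op 5 [order #5] limit_sell(price=105, qty=5): fills=none; bids=[-] asks=[#2:2@98 #4:7@101 #5:5@105]
After op 6 [order #6] limit_sell(price=97, qty=7): fills=none; bids=[-] asks=[#6:7@97 #2:2@98 #4:7@101 #5:5@105]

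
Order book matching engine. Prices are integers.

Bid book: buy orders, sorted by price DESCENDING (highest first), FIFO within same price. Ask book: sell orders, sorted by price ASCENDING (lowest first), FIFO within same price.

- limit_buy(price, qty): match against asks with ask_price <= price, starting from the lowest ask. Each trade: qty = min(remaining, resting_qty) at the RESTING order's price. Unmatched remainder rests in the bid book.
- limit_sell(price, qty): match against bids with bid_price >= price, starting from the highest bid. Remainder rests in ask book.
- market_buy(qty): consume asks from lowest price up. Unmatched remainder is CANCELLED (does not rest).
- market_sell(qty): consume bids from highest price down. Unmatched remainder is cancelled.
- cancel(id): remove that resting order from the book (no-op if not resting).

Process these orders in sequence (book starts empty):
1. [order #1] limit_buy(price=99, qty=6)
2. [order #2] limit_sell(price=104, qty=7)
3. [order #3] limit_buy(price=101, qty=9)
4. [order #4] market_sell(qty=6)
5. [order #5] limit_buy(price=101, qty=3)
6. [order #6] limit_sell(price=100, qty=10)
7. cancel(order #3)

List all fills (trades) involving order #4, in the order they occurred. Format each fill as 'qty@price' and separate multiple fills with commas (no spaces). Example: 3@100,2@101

Answer: 6@101

Derivation:
After op 1 [order #1] limit_buy(price=99, qty=6): fills=none; bids=[#1:6@99] asks=[-]
After op 2 [order #2] limit_sell(price=104, qty=7): fills=none; bids=[#1:6@99] asks=[#2:7@104]
After op 3 [order #3] limit_buy(price=101, qty=9): fills=none; bids=[#3:9@101 #1:6@99] asks=[#2:7@104]
After op 4 [order #4] market_sell(qty=6): fills=#3x#4:6@101; bids=[#3:3@101 #1:6@99] asks=[#2:7@104]
After op 5 [order #5] limit_buy(price=101, qty=3): fills=none; bids=[#3:3@101 #5:3@101 #1:6@99] asks=[#2:7@104]
After op 6 [order #6] limit_sell(price=100, qty=10): fills=#3x#6:3@101 #5x#6:3@101; bids=[#1:6@99] asks=[#6:4@100 #2:7@104]
After op 7 cancel(order #3): fills=none; bids=[#1:6@99] asks=[#6:4@100 #2:7@104]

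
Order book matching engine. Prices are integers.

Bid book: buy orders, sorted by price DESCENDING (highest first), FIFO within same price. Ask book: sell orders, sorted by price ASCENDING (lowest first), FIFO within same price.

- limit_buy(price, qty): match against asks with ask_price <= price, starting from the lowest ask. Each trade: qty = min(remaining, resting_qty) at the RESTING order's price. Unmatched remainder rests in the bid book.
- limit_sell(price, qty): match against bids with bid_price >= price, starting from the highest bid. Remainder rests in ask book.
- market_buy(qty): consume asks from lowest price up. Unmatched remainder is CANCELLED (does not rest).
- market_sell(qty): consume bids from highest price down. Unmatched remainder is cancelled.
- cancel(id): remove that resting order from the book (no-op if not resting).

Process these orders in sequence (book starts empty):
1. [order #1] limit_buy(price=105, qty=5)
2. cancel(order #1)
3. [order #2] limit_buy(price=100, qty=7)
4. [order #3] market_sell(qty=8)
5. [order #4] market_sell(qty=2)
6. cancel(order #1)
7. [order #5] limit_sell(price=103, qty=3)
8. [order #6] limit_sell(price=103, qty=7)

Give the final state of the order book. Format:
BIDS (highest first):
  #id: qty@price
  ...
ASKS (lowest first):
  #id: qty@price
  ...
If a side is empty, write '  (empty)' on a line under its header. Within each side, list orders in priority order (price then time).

After op 1 [order #1] limit_buy(price=105, qty=5): fills=none; bids=[#1:5@105] asks=[-]
After op 2 cancel(order #1): fills=none; bids=[-] asks=[-]
After op 3 [order #2] limit_buy(price=100, qty=7): fills=none; bids=[#2:7@100] asks=[-]
After op 4 [order #3] market_sell(qty=8): fills=#2x#3:7@100; bids=[-] asks=[-]
After op 5 [order #4] market_sell(qty=2): fills=none; bids=[-] asks=[-]
After op 6 cancel(order #1): fills=none; bids=[-] asks=[-]
After op 7 [order #5] limit_sell(price=103, qty=3): fills=none; bids=[-] asks=[#5:3@103]
After op 8 [order #6] limit_sell(price=103, qty=7): fills=none; bids=[-] asks=[#5:3@103 #6:7@103]

Answer: BIDS (highest first):
  (empty)
ASKS (lowest first):
  #5: 3@103
  #6: 7@103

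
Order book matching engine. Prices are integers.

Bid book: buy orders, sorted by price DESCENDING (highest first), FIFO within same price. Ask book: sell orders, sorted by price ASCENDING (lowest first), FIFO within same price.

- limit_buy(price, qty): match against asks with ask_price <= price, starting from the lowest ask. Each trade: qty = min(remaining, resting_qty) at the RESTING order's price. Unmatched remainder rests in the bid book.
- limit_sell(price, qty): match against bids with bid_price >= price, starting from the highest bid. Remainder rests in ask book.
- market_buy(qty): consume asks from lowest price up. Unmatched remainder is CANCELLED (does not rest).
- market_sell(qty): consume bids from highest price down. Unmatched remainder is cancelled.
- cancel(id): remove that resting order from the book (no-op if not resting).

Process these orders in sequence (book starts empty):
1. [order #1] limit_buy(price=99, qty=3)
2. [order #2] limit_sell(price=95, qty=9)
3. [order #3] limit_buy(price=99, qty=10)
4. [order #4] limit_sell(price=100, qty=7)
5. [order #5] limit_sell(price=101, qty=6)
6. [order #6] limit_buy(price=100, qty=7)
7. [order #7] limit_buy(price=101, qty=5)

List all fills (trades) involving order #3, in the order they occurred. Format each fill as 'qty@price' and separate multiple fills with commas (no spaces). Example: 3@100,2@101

Answer: 6@95

Derivation:
After op 1 [order #1] limit_buy(price=99, qty=3): fills=none; bids=[#1:3@99] asks=[-]
After op 2 [order #2] limit_sell(price=95, qty=9): fills=#1x#2:3@99; bids=[-] asks=[#2:6@95]
After op 3 [order #3] limit_buy(price=99, qty=10): fills=#3x#2:6@95; bids=[#3:4@99] asks=[-]
After op 4 [order #4] limit_sell(price=100, qty=7): fills=none; bids=[#3:4@99] asks=[#4:7@100]
After op 5 [order #5] limit_sell(price=101, qty=6): fills=none; bids=[#3:4@99] asks=[#4:7@100 #5:6@101]
After op 6 [order #6] limit_buy(price=100, qty=7): fills=#6x#4:7@100; bids=[#3:4@99] asks=[#5:6@101]
After op 7 [order #7] limit_buy(price=101, qty=5): fills=#7x#5:5@101; bids=[#3:4@99] asks=[#5:1@101]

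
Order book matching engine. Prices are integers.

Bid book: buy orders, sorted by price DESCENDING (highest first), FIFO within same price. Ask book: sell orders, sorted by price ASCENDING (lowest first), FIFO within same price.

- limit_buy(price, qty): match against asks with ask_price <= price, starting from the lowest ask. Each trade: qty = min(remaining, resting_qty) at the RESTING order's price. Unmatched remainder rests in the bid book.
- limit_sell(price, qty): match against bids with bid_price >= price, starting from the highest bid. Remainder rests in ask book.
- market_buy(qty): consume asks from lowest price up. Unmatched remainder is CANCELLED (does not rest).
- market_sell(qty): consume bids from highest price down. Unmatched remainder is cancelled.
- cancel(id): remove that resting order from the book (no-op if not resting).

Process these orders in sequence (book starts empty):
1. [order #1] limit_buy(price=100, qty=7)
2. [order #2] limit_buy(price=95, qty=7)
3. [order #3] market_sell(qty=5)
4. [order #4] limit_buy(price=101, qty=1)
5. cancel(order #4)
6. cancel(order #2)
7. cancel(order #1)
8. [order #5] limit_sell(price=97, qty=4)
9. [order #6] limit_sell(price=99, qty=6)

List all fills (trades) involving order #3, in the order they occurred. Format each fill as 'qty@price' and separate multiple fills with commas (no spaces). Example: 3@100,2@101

Answer: 5@100

Derivation:
After op 1 [order #1] limit_buy(price=100, qty=7): fills=none; bids=[#1:7@100] asks=[-]
After op 2 [order #2] limit_buy(price=95, qty=7): fills=none; bids=[#1:7@100 #2:7@95] asks=[-]
After op 3 [order #3] market_sell(qty=5): fills=#1x#3:5@100; bids=[#1:2@100 #2:7@95] asks=[-]
After op 4 [order #4] limit_buy(price=101, qty=1): fills=none; bids=[#4:1@101 #1:2@100 #2:7@95] asks=[-]
After op 5 cancel(order #4): fills=none; bids=[#1:2@100 #2:7@95] asks=[-]
After op 6 cancel(order #2): fills=none; bids=[#1:2@100] asks=[-]
After op 7 cancel(order #1): fills=none; bids=[-] asks=[-]
After op 8 [order #5] limit_sell(price=97, qty=4): fills=none; bids=[-] asks=[#5:4@97]
After op 9 [order #6] limit_sell(price=99, qty=6): fills=none; bids=[-] asks=[#5:4@97 #6:6@99]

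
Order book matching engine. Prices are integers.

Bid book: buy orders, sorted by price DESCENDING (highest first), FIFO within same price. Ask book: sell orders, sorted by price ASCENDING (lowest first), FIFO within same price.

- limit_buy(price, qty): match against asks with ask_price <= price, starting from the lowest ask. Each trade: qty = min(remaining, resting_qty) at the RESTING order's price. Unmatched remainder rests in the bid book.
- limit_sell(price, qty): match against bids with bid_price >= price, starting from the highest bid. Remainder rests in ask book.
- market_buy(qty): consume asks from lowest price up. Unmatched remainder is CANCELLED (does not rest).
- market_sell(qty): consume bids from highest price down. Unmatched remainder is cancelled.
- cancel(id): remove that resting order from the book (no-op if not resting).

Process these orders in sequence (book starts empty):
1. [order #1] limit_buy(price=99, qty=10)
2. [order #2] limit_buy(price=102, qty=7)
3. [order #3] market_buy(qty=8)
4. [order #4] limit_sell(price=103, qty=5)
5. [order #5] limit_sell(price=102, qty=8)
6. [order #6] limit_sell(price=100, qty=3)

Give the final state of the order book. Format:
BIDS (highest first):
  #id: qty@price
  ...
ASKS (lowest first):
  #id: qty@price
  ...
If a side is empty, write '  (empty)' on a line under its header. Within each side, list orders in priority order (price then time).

Answer: BIDS (highest first):
  #1: 10@99
ASKS (lowest first):
  #6: 3@100
  #5: 1@102
  #4: 5@103

Derivation:
After op 1 [order #1] limit_buy(price=99, qty=10): fills=none; bids=[#1:10@99] asks=[-]
After op 2 [order #2] limit_buy(price=102, qty=7): fills=none; bids=[#2:7@102 #1:10@99] asks=[-]
After op 3 [order #3] market_buy(qty=8): fills=none; bids=[#2:7@102 #1:10@99] asks=[-]
After op 4 [order #4] limit_sell(price=103, qty=5): fills=none; bids=[#2:7@102 #1:10@99] asks=[#4:5@103]
After op 5 [order #5] limit_sell(price=102, qty=8): fills=#2x#5:7@102; bids=[#1:10@99] asks=[#5:1@102 #4:5@103]
After op 6 [order #6] limit_sell(price=100, qty=3): fills=none; bids=[#1:10@99] asks=[#6:3@100 #5:1@102 #4:5@103]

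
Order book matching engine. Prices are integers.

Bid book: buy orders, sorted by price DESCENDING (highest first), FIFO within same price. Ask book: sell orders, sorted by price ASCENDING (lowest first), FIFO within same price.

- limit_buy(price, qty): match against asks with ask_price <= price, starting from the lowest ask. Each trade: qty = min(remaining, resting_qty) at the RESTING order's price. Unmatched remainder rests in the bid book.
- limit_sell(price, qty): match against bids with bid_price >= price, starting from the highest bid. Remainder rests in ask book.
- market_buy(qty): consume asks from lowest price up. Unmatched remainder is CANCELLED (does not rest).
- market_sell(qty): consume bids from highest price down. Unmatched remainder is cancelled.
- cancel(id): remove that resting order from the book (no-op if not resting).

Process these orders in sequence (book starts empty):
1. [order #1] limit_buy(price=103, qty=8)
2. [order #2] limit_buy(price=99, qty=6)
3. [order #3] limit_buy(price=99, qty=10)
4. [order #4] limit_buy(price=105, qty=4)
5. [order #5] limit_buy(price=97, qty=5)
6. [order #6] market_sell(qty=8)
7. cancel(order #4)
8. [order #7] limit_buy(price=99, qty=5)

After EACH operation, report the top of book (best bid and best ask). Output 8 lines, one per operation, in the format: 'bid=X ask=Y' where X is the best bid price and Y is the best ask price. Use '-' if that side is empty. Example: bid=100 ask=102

Answer: bid=103 ask=-
bid=103 ask=-
bid=103 ask=-
bid=105 ask=-
bid=105 ask=-
bid=103 ask=-
bid=103 ask=-
bid=103 ask=-

Derivation:
After op 1 [order #1] limit_buy(price=103, qty=8): fills=none; bids=[#1:8@103] asks=[-]
After op 2 [order #2] limit_buy(price=99, qty=6): fills=none; bids=[#1:8@103 #2:6@99] asks=[-]
After op 3 [order #3] limit_buy(price=99, qty=10): fills=none; bids=[#1:8@103 #2:6@99 #3:10@99] asks=[-]
After op 4 [order #4] limit_buy(price=105, qty=4): fills=none; bids=[#4:4@105 #1:8@103 #2:6@99 #3:10@99] asks=[-]
After op 5 [order #5] limit_buy(price=97, qty=5): fills=none; bids=[#4:4@105 #1:8@103 #2:6@99 #3:10@99 #5:5@97] asks=[-]
After op 6 [order #6] market_sell(qty=8): fills=#4x#6:4@105 #1x#6:4@103; bids=[#1:4@103 #2:6@99 #3:10@99 #5:5@97] asks=[-]
After op 7 cancel(order #4): fills=none; bids=[#1:4@103 #2:6@99 #3:10@99 #5:5@97] asks=[-]
After op 8 [order #7] limit_buy(price=99, qty=5): fills=none; bids=[#1:4@103 #2:6@99 #3:10@99 #7:5@99 #5:5@97] asks=[-]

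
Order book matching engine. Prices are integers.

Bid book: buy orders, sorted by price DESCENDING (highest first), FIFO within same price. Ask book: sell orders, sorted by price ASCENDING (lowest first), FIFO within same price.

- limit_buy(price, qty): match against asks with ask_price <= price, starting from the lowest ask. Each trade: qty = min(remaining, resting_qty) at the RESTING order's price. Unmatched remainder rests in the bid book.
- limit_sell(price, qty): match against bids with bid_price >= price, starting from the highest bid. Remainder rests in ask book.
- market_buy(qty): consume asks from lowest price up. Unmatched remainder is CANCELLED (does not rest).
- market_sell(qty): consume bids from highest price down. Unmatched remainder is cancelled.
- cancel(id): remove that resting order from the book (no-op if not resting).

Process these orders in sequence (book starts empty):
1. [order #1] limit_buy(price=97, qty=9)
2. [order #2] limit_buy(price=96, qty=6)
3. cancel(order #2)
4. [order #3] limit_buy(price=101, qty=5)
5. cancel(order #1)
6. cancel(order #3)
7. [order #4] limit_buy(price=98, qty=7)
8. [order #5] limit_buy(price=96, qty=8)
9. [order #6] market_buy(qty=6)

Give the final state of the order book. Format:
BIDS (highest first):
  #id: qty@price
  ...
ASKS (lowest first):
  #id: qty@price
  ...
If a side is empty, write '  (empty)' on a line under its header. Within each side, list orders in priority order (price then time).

Answer: BIDS (highest first):
  #4: 7@98
  #5: 8@96
ASKS (lowest first):
  (empty)

Derivation:
After op 1 [order #1] limit_buy(price=97, qty=9): fills=none; bids=[#1:9@97] asks=[-]
After op 2 [order #2] limit_buy(price=96, qty=6): fills=none; bids=[#1:9@97 #2:6@96] asks=[-]
After op 3 cancel(order #2): fills=none; bids=[#1:9@97] asks=[-]
After op 4 [order #3] limit_buy(price=101, qty=5): fills=none; bids=[#3:5@101 #1:9@97] asks=[-]
After op 5 cancel(order #1): fills=none; bids=[#3:5@101] asks=[-]
After op 6 cancel(order #3): fills=none; bids=[-] asks=[-]
After op 7 [order #4] limit_buy(price=98, qty=7): fills=none; bids=[#4:7@98] asks=[-]
After op 8 [order #5] limit_buy(price=96, qty=8): fills=none; bids=[#4:7@98 #5:8@96] asks=[-]
After op 9 [order #6] market_buy(qty=6): fills=none; bids=[#4:7@98 #5:8@96] asks=[-]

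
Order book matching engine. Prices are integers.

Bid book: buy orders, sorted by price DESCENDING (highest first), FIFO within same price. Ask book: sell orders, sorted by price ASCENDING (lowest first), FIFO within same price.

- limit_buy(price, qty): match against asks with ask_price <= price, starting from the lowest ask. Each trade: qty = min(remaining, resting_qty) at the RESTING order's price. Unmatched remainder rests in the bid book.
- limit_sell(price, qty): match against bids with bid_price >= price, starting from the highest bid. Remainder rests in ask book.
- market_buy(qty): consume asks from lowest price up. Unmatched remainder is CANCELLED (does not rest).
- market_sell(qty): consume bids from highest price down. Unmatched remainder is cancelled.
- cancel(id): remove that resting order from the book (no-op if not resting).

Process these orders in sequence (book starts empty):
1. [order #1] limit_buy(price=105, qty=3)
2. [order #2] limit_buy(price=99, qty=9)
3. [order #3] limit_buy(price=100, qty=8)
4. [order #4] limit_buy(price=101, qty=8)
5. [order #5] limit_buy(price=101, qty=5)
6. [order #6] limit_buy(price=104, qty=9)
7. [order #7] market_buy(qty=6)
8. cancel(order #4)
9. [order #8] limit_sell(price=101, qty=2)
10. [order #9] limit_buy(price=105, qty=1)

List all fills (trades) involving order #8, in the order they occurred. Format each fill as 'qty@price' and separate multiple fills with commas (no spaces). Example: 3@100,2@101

Answer: 2@105

Derivation:
After op 1 [order #1] limit_buy(price=105, qty=3): fills=none; bids=[#1:3@105] asks=[-]
After op 2 [order #2] limit_buy(price=99, qty=9): fills=none; bids=[#1:3@105 #2:9@99] asks=[-]
After op 3 [order #3] limit_buy(price=100, qty=8): fills=none; bids=[#1:3@105 #3:8@100 #2:9@99] asks=[-]
After op 4 [order #4] limit_buy(price=101, qty=8): fills=none; bids=[#1:3@105 #4:8@101 #3:8@100 #2:9@99] asks=[-]
After op 5 [order #5] limit_buy(price=101, qty=5): fills=none; bids=[#1:3@105 #4:8@101 #5:5@101 #3:8@100 #2:9@99] asks=[-]
After op 6 [order #6] limit_buy(price=104, qty=9): fills=none; bids=[#1:3@105 #6:9@104 #4:8@101 #5:5@101 #3:8@100 #2:9@99] asks=[-]
After op 7 [order #7] market_buy(qty=6): fills=none; bids=[#1:3@105 #6:9@104 #4:8@101 #5:5@101 #3:8@100 #2:9@99] asks=[-]
After op 8 cancel(order #4): fills=none; bids=[#1:3@105 #6:9@104 #5:5@101 #3:8@100 #2:9@99] asks=[-]
After op 9 [order #8] limit_sell(price=101, qty=2): fills=#1x#8:2@105; bids=[#1:1@105 #6:9@104 #5:5@101 #3:8@100 #2:9@99] asks=[-]
After op 10 [order #9] limit_buy(price=105, qty=1): fills=none; bids=[#1:1@105 #9:1@105 #6:9@104 #5:5@101 #3:8@100 #2:9@99] asks=[-]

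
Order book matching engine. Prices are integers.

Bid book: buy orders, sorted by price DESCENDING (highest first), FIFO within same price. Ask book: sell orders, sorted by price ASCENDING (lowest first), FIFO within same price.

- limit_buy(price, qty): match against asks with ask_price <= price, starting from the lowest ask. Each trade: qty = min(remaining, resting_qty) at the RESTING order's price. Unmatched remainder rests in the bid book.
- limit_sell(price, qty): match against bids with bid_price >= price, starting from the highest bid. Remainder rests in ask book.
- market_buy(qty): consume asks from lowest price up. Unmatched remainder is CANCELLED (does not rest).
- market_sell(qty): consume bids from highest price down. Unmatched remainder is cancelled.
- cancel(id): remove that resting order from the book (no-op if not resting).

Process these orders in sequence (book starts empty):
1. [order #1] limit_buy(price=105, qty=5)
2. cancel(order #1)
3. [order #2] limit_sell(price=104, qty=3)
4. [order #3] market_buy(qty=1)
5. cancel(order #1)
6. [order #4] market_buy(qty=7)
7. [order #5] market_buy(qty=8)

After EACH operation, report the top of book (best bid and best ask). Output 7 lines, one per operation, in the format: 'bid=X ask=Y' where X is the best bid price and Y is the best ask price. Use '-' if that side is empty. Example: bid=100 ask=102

Answer: bid=105 ask=-
bid=- ask=-
bid=- ask=104
bid=- ask=104
bid=- ask=104
bid=- ask=-
bid=- ask=-

Derivation:
After op 1 [order #1] limit_buy(price=105, qty=5): fills=none; bids=[#1:5@105] asks=[-]
After op 2 cancel(order #1): fills=none; bids=[-] asks=[-]
After op 3 [order #2] limit_sell(price=104, qty=3): fills=none; bids=[-] asks=[#2:3@104]
After op 4 [order #3] market_buy(qty=1): fills=#3x#2:1@104; bids=[-] asks=[#2:2@104]
After op 5 cancel(order #1): fills=none; bids=[-] asks=[#2:2@104]
After op 6 [order #4] market_buy(qty=7): fills=#4x#2:2@104; bids=[-] asks=[-]
After op 7 [order #5] market_buy(qty=8): fills=none; bids=[-] asks=[-]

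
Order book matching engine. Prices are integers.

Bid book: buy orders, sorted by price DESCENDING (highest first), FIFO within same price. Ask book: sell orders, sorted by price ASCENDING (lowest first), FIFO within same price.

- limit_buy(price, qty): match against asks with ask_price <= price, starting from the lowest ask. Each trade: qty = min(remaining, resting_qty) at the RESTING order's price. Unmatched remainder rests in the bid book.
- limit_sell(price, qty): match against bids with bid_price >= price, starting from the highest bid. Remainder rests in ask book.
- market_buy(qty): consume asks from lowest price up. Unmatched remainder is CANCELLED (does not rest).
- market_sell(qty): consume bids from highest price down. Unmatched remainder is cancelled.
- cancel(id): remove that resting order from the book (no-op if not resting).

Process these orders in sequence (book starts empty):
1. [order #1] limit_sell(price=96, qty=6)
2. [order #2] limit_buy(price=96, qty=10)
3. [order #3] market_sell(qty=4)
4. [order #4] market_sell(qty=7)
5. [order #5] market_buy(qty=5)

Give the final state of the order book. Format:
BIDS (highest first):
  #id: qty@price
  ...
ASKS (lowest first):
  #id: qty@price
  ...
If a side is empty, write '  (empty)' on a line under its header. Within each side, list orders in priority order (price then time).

After op 1 [order #1] limit_sell(price=96, qty=6): fills=none; bids=[-] asks=[#1:6@96]
After op 2 [order #2] limit_buy(price=96, qty=10): fills=#2x#1:6@96; bids=[#2:4@96] asks=[-]
After op 3 [order #3] market_sell(qty=4): fills=#2x#3:4@96; bids=[-] asks=[-]
After op 4 [order #4] market_sell(qty=7): fills=none; bids=[-] asks=[-]
After op 5 [order #5] market_buy(qty=5): fills=none; bids=[-] asks=[-]

Answer: BIDS (highest first):
  (empty)
ASKS (lowest first):
  (empty)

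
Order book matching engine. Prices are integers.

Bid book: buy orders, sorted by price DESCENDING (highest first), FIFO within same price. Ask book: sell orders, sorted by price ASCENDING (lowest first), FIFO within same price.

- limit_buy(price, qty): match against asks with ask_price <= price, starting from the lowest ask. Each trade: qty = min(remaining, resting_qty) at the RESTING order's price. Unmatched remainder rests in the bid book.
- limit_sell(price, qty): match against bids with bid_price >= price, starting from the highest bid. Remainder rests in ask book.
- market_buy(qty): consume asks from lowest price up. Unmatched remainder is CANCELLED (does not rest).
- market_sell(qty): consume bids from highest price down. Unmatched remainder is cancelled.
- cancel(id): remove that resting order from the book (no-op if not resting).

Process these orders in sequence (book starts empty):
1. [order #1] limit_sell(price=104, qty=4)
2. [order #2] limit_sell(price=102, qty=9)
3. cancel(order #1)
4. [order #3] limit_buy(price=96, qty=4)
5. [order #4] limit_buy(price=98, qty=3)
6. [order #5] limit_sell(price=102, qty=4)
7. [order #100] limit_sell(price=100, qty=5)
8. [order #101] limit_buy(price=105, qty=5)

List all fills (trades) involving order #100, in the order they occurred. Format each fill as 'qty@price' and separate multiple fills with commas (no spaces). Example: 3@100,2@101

Answer: 5@100

Derivation:
After op 1 [order #1] limit_sell(price=104, qty=4): fills=none; bids=[-] asks=[#1:4@104]
After op 2 [order #2] limit_sell(price=102, qty=9): fills=none; bids=[-] asks=[#2:9@102 #1:4@104]
After op 3 cancel(order #1): fills=none; bids=[-] asks=[#2:9@102]
After op 4 [order #3] limit_buy(price=96, qty=4): fills=none; bids=[#3:4@96] asks=[#2:9@102]
After op 5 [order #4] limit_buy(price=98, qty=3): fills=none; bids=[#4:3@98 #3:4@96] asks=[#2:9@102]
After op 6 [order #5] limit_sell(price=102, qty=4): fills=none; bids=[#4:3@98 #3:4@96] asks=[#2:9@102 #5:4@102]
After op 7 [order #100] limit_sell(price=100, qty=5): fills=none; bids=[#4:3@98 #3:4@96] asks=[#100:5@100 #2:9@102 #5:4@102]
After op 8 [order #101] limit_buy(price=105, qty=5): fills=#101x#100:5@100; bids=[#4:3@98 #3:4@96] asks=[#2:9@102 #5:4@102]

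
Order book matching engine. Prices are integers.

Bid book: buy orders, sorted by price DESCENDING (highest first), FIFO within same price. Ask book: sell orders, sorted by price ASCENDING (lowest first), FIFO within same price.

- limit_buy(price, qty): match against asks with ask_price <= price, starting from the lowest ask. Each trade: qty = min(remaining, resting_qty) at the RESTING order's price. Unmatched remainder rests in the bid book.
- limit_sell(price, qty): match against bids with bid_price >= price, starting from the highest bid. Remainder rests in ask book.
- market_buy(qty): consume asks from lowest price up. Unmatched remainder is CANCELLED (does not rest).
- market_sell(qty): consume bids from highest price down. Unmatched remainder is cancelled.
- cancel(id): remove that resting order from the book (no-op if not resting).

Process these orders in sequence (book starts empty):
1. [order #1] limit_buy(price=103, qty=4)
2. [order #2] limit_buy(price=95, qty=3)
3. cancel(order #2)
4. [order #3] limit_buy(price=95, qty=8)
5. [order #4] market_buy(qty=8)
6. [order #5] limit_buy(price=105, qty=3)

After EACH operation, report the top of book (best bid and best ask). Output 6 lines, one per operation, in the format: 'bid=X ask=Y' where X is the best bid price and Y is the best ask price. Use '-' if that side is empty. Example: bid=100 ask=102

Answer: bid=103 ask=-
bid=103 ask=-
bid=103 ask=-
bid=103 ask=-
bid=103 ask=-
bid=105 ask=-

Derivation:
After op 1 [order #1] limit_buy(price=103, qty=4): fills=none; bids=[#1:4@103] asks=[-]
After op 2 [order #2] limit_buy(price=95, qty=3): fills=none; bids=[#1:4@103 #2:3@95] asks=[-]
After op 3 cancel(order #2): fills=none; bids=[#1:4@103] asks=[-]
After op 4 [order #3] limit_buy(price=95, qty=8): fills=none; bids=[#1:4@103 #3:8@95] asks=[-]
After op 5 [order #4] market_buy(qty=8): fills=none; bids=[#1:4@103 #3:8@95] asks=[-]
After op 6 [order #5] limit_buy(price=105, qty=3): fills=none; bids=[#5:3@105 #1:4@103 #3:8@95] asks=[-]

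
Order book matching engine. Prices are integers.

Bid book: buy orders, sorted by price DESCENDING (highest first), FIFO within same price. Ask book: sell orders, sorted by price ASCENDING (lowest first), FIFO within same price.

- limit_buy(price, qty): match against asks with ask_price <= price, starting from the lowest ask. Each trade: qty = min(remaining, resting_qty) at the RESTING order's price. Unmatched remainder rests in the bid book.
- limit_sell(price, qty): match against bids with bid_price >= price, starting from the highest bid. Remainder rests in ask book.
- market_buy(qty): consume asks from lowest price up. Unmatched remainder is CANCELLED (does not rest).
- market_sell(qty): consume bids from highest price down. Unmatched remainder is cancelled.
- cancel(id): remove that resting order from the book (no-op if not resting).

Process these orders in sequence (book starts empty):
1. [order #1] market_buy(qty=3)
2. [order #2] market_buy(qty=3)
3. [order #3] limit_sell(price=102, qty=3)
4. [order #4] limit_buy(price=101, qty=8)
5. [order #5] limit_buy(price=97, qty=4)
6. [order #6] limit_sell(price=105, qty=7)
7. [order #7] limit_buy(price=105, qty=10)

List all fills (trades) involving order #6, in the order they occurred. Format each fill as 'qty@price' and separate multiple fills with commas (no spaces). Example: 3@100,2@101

Answer: 7@105

Derivation:
After op 1 [order #1] market_buy(qty=3): fills=none; bids=[-] asks=[-]
After op 2 [order #2] market_buy(qty=3): fills=none; bids=[-] asks=[-]
After op 3 [order #3] limit_sell(price=102, qty=3): fills=none; bids=[-] asks=[#3:3@102]
After op 4 [order #4] limit_buy(price=101, qty=8): fills=none; bids=[#4:8@101] asks=[#3:3@102]
After op 5 [order #5] limit_buy(price=97, qty=4): fills=none; bids=[#4:8@101 #5:4@97] asks=[#3:3@102]
After op 6 [order #6] limit_sell(price=105, qty=7): fills=none; bids=[#4:8@101 #5:4@97] asks=[#3:3@102 #6:7@105]
After op 7 [order #7] limit_buy(price=105, qty=10): fills=#7x#3:3@102 #7x#6:7@105; bids=[#4:8@101 #5:4@97] asks=[-]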